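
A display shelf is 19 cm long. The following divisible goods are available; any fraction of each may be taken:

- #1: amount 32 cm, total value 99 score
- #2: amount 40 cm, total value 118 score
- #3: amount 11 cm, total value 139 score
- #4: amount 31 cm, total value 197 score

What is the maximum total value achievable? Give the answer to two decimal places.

189.84

Take in order of value per unit:
- #3 (139/11 per unit): all 11 → value 139, running total 139.00
- #4 (197/31 per unit): 8 of 31 → value 8×197/31 = 50.8387, running total 189.84
Total 189.84.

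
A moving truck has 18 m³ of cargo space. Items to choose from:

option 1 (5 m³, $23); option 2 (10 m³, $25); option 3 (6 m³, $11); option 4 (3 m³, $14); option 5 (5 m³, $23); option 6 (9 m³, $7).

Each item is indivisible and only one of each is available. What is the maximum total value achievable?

Check high-value combinations within 18 m³:
- option 1+option 2+option 4: volume 5+10+3=18, value 23+25+14=62
- option 2+option 4+option 5: volume 10+3+5=18, value 25+14+23=62
- option 1+option 4+option 5: volume 5+3+5=13, value 23+14+23=60
- option 1+option 3+option 5: volume 5+6+5=16, value 23+11+23=57
- option 1+option 3+option 4: volume 5+6+3=14, value 23+11+14=48
Best: $62.

$62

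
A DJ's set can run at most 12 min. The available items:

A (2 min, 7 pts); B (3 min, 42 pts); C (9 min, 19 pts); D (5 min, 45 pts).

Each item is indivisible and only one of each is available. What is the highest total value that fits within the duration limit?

This is a 0/1 knapsack; check combinations near the capacity.
- A+B+D: duration 2+3+5=10, value 7+42+45=94
- B+D: duration 3+5=8, value 42+45=87
- B+C: duration 3+9=12, value 42+19=61
- A+D: duration 2+5=7, value 7+45=52
- A+B: duration 2+3=5, value 7+42=49
Best: 94 pts.

94 pts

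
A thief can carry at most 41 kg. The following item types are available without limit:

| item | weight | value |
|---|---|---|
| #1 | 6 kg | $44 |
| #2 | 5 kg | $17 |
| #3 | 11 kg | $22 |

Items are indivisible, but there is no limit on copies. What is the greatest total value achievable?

Best value-per-unit is #1 at 44/6; filling with it alone gives 6×44 = 264.
Optimal mix: 6×#1 + 1×#2 → weight 41, value 281.

$281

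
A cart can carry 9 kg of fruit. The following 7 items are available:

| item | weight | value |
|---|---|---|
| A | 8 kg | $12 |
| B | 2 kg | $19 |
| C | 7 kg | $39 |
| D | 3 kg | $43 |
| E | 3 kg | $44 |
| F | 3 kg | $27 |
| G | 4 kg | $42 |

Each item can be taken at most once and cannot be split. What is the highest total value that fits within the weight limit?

This is a 0/1 knapsack; check combinations near the capacity.
- D+E+F: weight 3+3+3=9, value 43+44+27=114
- B+D+E: weight 2+3+3=8, value 19+43+44=106
- B+E+G: weight 2+3+4=9, value 19+44+42=105
- B+D+G: weight 2+3+4=9, value 19+43+42=104
Best: $114.

$114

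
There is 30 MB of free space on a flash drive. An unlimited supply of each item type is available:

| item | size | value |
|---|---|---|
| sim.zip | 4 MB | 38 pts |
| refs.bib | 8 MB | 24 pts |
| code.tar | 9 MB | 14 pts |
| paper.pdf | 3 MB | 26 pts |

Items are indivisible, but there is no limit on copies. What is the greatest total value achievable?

Best value-per-unit is sim.zip at 38/4; filling with it alone gives 7×38 = 266.
Optimal mix: 6×sim.zip + 2×paper.pdf → size 30, value 280.

280 pts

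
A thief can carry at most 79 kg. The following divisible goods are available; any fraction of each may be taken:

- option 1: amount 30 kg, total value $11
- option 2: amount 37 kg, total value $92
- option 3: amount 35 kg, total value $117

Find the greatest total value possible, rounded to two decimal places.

Take in order of value per unit:
- option 3 (117/35 per unit): all 35 → value 117, running total 117.00
- option 2 (92/37 per unit): all 37 → value 92, running total 209.00
- option 1 (11/30 per unit): 7 of 30 → value 7×11/30 = 2.5667, running total 211.57
Total 211.57.

211.57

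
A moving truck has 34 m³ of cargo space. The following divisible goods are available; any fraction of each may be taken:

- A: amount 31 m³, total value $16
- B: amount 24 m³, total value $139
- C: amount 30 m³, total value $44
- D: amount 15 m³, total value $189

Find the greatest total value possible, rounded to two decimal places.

299.04

Take in order of value per unit:
- D (189/15 per unit): all 15 → value 189, running total 189.00
- B (139/24 per unit): 19 of 24 → value 19×139/24 = 110.0417, running total 299.04
Total 299.04.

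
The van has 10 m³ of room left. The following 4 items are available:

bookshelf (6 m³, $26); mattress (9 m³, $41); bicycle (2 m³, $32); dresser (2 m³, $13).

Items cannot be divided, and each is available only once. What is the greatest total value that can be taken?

This is a 0/1 knapsack; check combinations near the capacity.
- bookshelf+bicycle+dresser: volume 6+2+2=10, value 26+32+13=71
- bookshelf+bicycle: volume 6+2=8, value 26+32=58
- bicycle+dresser: volume 2+2=4, value 32+13=45
- mattress: volume 9, value 41
- bookshelf+dresser: volume 6+2=8, value 26+13=39
Best: $71.

$71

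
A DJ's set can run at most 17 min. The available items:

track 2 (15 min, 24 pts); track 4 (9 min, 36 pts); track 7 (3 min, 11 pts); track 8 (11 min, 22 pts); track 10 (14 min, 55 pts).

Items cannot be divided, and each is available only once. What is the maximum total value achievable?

66 pts

This is a 0/1 knapsack; check combinations near the capacity.
- track 7+track 10: duration 3+14=17, value 11+55=66
- track 10: duration 14, value 55
- track 4+track 7: duration 9+3=12, value 36+11=47
- track 4: duration 9, value 36
- track 7+track 8: duration 3+11=14, value 11+22=33
Best: 66 pts.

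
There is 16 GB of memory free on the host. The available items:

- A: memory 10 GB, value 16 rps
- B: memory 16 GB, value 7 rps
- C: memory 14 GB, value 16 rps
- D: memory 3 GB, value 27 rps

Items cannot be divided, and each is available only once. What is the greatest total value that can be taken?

This is a 0/1 knapsack; check combinations near the capacity.
- A+D: memory 10+3=13, value 16+27=43
- D: memory 3, value 27
- A: memory 10, value 16
- C: memory 14, value 16
Best: 43 rps.

43 rps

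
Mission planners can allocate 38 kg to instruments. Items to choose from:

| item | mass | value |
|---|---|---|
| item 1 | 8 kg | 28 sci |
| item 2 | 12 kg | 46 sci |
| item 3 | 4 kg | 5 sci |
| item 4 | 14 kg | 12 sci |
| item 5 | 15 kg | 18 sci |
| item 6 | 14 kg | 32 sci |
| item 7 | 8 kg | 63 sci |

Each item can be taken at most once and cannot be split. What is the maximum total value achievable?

Check high-value combinations within 38 kg:
- item 2+item 3+item 6+item 7: mass 12+4+14+8=38, value 46+5+32+63=146
- item 1+item 2+item 3+item 7: mass 8+12+4+8=32, value 28+46+5+63=142
- item 2+item 6+item 7: mass 12+14+8=34, value 46+32+63=141
- item 1+item 2+item 7: mass 8+12+8=28, value 28+46+63=137
Best: 146 sci.

146 sci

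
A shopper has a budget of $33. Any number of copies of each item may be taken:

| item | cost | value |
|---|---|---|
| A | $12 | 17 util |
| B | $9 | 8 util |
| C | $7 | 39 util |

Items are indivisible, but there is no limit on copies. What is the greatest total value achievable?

156 util

Best value-per-unit is C at 39/7, and filling with it alone uses cost 4×7=28. No mix of the others beats 4×39 = 156.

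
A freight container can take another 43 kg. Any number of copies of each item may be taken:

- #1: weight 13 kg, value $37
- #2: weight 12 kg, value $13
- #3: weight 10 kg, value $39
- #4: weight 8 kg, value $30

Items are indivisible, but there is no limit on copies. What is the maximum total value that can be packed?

$159

Best value-per-unit is #3 at 39/10; filling with it alone gives 4×39 = 156.
Optimal mix: 1×#3 + 4×#4 → weight 42, value 159.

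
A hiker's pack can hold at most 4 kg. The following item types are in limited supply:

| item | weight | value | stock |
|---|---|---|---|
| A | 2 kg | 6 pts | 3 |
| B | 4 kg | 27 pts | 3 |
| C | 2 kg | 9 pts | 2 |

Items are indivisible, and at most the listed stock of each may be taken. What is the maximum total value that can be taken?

27 pts

Best selections within weight 4 and stock limits:
- 1×B: weight 4, value 27
- 2×C: weight 4, value 18
Best: 27 pts.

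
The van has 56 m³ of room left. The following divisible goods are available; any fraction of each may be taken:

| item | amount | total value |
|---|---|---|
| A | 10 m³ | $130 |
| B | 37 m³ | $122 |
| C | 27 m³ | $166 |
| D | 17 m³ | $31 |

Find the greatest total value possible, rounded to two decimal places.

Take in order of value per unit:
- A (130/10 per unit): all 10 → value 130, running total 130.00
- C (166/27 per unit): all 27 → value 166, running total 296.00
- B (122/37 per unit): 19 of 37 → value 19×122/37 = 62.6486, running total 358.65
Total 358.65.

358.65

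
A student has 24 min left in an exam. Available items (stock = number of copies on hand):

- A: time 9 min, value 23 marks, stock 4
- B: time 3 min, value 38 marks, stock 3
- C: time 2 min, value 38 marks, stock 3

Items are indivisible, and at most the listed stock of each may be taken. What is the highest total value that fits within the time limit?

Top feasible selections:
- 1×A + 3×B + 3×C: time 24, value 251
- 3×B + 3×C: time 15, value 228
- 1×A + 2×B + 3×C: time 21, value 213
- 1×A + 3×B + 2×C: time 22, value 213
Best: 251 marks.

251 marks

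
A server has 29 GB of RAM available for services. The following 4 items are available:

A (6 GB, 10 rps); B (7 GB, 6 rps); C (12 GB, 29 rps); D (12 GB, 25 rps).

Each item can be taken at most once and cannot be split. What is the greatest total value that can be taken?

Check high-value combinations within 29 GB:
- C+D: memory 12+12=24, value 29+25=54
- A+B+C: memory 6+7+12=25, value 10+6+29=45
- A+B+D: memory 6+7+12=25, value 10+6+25=41
Best: 54 rps.

54 rps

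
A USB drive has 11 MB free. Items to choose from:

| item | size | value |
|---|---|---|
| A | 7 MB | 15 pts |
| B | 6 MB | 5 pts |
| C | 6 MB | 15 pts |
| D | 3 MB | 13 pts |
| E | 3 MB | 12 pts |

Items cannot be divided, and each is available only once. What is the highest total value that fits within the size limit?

Check high-value combinations within 11 MB:
- C+D: size 6+3=9, value 15+13=28
- A+D: size 7+3=10, value 15+13=28
- C+E: size 6+3=9, value 15+12=27
Best: 28 pts.

28 pts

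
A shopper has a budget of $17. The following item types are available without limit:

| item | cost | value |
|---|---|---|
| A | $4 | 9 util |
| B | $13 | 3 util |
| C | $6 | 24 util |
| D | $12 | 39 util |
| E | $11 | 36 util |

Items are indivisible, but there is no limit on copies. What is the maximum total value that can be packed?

Best value-per-unit is C at 24/6; filling with it alone gives 2×24 = 48.
Optimal mix: 1×C + 1×E → cost 17, value 60.

60 util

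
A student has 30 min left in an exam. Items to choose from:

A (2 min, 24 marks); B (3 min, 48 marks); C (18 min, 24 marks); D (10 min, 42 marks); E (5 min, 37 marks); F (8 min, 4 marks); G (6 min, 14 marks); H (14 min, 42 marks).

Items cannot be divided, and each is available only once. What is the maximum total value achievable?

165 marks

Check high-value combinations within 30 min:
- A+B+D+E+G: time 2+3+10+5+6=26, value 24+48+42+37+14=165
- A+B+E+G+H: time 2+3+5+6+14=30, value 24+48+37+14+42=165
- A+B+D+H: time 2+3+10+14=29, value 24+48+42+42=156
- A+B+D+E+F: time 2+3+10+5+8=28, value 24+48+42+37+4=155
- A+B+D+E: time 2+3+10+5=20, value 24+48+42+37=151
Best: 165 marks.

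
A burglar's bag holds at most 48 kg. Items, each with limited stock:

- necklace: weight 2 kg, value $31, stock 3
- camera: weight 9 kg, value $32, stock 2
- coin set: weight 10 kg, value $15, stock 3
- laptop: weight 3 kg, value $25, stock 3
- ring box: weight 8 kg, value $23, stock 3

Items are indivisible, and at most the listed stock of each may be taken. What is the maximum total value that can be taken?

$269

Best selections within weight 48 and stock limits:
- 3×necklace + 1×camera + 3×laptop + 3×ring box: weight 48, value 269
- 3×necklace + 2×camera + 3×laptop + 1×ring box: weight 41, value 255
Best: $269.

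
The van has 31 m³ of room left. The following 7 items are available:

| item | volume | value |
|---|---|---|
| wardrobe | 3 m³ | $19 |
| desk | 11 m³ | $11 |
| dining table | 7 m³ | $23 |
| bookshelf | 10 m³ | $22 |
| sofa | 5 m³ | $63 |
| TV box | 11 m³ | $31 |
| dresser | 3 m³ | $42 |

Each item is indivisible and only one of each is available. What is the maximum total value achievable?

$178

Check high-value combinations within 31 m³:
- wardrobe+dining table+sofa+TV box+dresser: volume 3+7+5+11+3=29, value 19+23+63+31+42=178
- wardrobe+dining table+bookshelf+sofa+dresser: volume 3+7+10+5+3=28, value 19+23+22+63+42=169
- dining table+sofa+TV box+dresser: volume 7+5+11+3=26, value 23+63+31+42=159
Best: $178.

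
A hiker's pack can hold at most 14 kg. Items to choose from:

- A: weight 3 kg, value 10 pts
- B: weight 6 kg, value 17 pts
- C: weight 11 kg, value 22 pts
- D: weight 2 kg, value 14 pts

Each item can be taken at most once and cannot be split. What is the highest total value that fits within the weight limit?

41 pts

Check high-value combinations within 14 kg:
- A+B+D: weight 3+6+2=11, value 10+17+14=41
- C+D: weight 11+2=13, value 22+14=36
- A+C: weight 3+11=14, value 10+22=32
Best: 41 pts.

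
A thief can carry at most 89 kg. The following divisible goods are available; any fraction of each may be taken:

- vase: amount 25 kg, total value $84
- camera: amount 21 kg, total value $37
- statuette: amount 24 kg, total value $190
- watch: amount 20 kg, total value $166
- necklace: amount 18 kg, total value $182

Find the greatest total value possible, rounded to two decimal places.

625.52

Take in order of value per unit:
- necklace (182/18 per unit): all 18 → value 182, running total 182.00
- watch (166/20 per unit): all 20 → value 166, running total 348.00
- statuette (190/24 per unit): all 24 → value 190, running total 538.00
- vase (84/25 per unit): all 25 → value 84, running total 622.00
- camera (37/21 per unit): 2 of 21 → value 2×37/21 = 3.5238, running total 625.52
Total 625.52.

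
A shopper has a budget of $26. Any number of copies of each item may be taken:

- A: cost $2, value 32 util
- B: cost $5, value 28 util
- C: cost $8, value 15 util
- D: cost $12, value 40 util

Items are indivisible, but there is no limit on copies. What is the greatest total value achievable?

416 util

Best value-per-unit is A at 32/2, and filling with it alone uses cost 13×2=26. No mix of the others beats 13×32 = 416.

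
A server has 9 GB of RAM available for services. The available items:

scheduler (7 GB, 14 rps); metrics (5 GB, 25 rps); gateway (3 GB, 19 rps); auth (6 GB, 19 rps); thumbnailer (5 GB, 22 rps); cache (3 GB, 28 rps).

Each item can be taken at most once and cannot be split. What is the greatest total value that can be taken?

53 rps

This is a 0/1 knapsack; check combinations near the capacity.
- metrics+cache: memory 5+3=8, value 25+28=53
- thumbnailer+cache: memory 5+3=8, value 22+28=50
- gateway+cache: memory 3+3=6, value 19+28=47
Best: 53 rps.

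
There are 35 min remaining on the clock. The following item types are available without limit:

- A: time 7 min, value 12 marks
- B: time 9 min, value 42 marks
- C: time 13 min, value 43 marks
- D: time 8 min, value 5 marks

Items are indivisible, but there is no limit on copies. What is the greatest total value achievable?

138 marks

Best value-per-unit is B at 42/9; filling with it alone gives 3×42 = 126.
Optimal mix: 1×A + 3×B → time 34, value 138.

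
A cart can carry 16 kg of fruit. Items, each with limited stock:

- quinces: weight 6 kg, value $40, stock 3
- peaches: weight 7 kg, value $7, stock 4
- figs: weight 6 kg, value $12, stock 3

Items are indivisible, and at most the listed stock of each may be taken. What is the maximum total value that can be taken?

Top feasible selections:
- 2×quinces: weight 12, value 80
- 1×quinces + 1×figs: weight 12, value 52
Best: $80.

$80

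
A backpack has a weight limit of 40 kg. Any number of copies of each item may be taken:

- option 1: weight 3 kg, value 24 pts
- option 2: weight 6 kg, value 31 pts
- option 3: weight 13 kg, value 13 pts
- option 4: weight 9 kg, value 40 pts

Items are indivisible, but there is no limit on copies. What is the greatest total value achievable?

Best value-per-unit is option 1 at 24/3, and filling with it alone uses weight 13×3=39. No mix of the others beats 13×24 = 312.

312 pts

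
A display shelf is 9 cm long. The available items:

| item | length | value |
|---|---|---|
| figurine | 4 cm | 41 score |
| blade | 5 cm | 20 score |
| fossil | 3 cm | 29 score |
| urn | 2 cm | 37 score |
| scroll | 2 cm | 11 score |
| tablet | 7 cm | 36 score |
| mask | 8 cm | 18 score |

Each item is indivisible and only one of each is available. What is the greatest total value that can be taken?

Check high-value combinations within 9 cm:
- figurine+fossil+urn: length 4+3+2=9, value 41+29+37=107
- figurine+urn+scroll: length 4+2+2=8, value 41+37+11=89
- figurine+fossil+scroll: length 4+3+2=9, value 41+29+11=81
Best: 107 score.

107 score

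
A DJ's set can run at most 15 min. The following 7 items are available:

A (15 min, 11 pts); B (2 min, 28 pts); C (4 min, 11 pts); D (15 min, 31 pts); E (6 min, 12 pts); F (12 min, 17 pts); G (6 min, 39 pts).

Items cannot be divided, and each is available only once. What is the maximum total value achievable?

79 pts

This is a 0/1 knapsack; check combinations near the capacity.
- B+E+G: duration 2+6+6=14, value 28+12+39=79
- B+C+G: duration 2+4+6=12, value 28+11+39=78
- B+G: duration 2+6=8, value 28+39=67
- B+C+E: duration 2+4+6=12, value 28+11+12=51
- E+G: duration 6+6=12, value 12+39=51
Best: 79 pts.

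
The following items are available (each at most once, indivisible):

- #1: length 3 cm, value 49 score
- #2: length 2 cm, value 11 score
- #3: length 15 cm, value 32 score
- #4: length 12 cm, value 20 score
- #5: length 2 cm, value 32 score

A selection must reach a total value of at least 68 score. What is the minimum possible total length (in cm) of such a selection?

Subsets with value ≥ 68, sorted by total length:
- #1+#5: length 5, value 81
- #1+#2+#5: length 7, value 92
- #1+#4: length 15, value 69
Minimum length: 5 cm.

5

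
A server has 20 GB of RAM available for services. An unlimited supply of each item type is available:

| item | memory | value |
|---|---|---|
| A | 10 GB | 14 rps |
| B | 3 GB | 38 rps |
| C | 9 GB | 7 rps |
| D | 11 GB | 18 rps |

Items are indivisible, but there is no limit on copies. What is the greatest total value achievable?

Best value-per-unit is B at 38/3, and filling with it alone uses memory 6×3=18. No mix of the others beats 6×38 = 228.

228 rps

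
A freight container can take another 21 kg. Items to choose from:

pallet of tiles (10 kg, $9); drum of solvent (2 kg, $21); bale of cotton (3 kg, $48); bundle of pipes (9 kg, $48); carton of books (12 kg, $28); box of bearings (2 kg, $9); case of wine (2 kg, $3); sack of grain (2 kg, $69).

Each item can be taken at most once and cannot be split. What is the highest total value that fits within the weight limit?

$198

Check high-value combinations within 21 kg:
- drum of solvent+bale of cotton+bundle of pipes+box of bearings+case of wine+sack of grain: weight 2+3+9+2+2+2=20, value 21+48+48+9+3+69=198
- drum of solvent+bale of cotton+bundle of pipes+box of bearings+sack of grain: weight 2+3+9+2+2=18, value 21+48+48+9+69=195
- drum of solvent+bale of cotton+bundle of pipes+case of wine+sack of grain: weight 2+3+9+2+2=18, value 21+48+48+3+69=189
Best: $198.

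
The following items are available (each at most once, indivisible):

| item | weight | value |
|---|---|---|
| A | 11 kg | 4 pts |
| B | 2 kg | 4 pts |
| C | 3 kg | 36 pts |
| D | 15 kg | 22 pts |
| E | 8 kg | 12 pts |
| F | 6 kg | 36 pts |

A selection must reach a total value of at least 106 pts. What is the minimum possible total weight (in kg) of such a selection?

32

Subsets with value ≥ 106, sorted by total weight:
- C+D+E+F: weight 32, value 106
- B+C+D+E+F: weight 34, value 110
- A+C+D+E+F: weight 43, value 110
Minimum weight: 32 kg.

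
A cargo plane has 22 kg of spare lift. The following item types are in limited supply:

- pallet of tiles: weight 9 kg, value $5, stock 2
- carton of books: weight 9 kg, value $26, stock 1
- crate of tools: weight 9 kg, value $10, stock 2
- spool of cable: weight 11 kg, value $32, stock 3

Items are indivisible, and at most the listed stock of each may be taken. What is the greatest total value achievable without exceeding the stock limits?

Top feasible selections:
- 2×spool of cable: weight 22, value 64
- 1×carton of books + 1×spool of cable: weight 20, value 58
- 1×crate of tools + 1×spool of cable: weight 20, value 42
Best: $64.

$64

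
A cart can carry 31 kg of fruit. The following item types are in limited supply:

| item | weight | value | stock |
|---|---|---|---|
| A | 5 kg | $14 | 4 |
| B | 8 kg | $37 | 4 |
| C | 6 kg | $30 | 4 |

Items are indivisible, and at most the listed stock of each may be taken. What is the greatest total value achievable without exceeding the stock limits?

$141

Top feasible selections:
- 3×B + 1×C: weight 30, value 141
- 1×A + 1×B + 3×C: weight 31, value 141
- 2×B + 2×C: weight 28, value 134
Best: $141.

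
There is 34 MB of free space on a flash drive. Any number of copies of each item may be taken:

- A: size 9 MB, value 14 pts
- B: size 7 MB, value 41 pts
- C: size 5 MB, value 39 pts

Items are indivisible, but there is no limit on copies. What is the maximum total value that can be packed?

238 pts

Best value-per-unit is C at 39/5; filling with it alone gives 6×39 = 234.
Optimal mix: 2×B + 4×C → size 34, value 238.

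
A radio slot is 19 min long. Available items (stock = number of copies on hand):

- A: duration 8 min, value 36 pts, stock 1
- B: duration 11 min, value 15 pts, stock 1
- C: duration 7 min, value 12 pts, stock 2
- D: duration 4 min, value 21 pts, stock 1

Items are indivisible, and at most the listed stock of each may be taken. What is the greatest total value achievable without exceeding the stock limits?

Best selections within duration 19 and stock limits:
- 1×A + 1×C + 1×D: duration 19, value 69
- 1×A + 1×D: duration 12, value 57
- 1×A + 1×B: duration 19, value 51
- 1×A + 1×C: duration 15, value 48
Best: 69 pts.

69 pts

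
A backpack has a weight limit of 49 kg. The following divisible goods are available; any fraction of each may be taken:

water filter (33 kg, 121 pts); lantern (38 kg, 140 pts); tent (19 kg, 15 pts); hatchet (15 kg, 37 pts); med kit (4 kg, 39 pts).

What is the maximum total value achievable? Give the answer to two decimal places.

204.67

Take in order of value per unit:
- med kit (39/4 per unit): all 4 → value 39, running total 39.00
- lantern (140/38 per unit): all 38 → value 140, running total 179.00
- water filter (121/33 per unit): 7 of 33 → value 7×121/33 = 25.6667, running total 204.67
Total 204.67.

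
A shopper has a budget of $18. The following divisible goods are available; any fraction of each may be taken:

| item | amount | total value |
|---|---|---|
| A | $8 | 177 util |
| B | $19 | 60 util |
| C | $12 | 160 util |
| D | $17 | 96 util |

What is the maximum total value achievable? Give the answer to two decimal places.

Take in order of value per unit:
- A (177/8 per unit): all 8 → value 177, running total 177.00
- C (160/12 per unit): 10 of 12 → value 10×160/12 = 133.3333, running total 310.33
Total 310.33.

310.33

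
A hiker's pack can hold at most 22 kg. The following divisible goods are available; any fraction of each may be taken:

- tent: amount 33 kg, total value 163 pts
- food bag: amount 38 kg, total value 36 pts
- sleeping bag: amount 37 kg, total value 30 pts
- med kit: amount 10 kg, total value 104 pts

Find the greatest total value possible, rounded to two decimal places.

Take in order of value per unit:
- med kit (104/10 per unit): all 10 → value 104, running total 104.00
- tent (163/33 per unit): 12 of 33 → value 12×163/33 = 59.2727, running total 163.27
Total 163.27.

163.27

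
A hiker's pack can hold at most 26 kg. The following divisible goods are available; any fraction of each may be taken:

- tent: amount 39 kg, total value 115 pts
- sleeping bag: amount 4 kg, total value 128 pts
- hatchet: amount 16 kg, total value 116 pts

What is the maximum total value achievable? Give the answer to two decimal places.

Take in order of value per unit:
- sleeping bag (128/4 per unit): all 4 → value 128, running total 128.00
- hatchet (116/16 per unit): all 16 → value 116, running total 244.00
- tent (115/39 per unit): 6 of 39 → value 6×115/39 = 17.6923, running total 261.69
Total 261.69.

261.69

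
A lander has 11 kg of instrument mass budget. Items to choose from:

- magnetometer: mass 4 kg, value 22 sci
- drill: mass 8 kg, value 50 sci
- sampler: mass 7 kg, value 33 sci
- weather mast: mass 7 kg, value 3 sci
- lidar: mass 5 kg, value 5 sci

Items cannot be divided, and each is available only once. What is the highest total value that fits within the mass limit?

Check high-value combinations within 11 kg:
- magnetometer+sampler: mass 4+7=11, value 22+33=55
- drill: mass 8, value 50
- sampler: mass 7, value 33
- magnetometer+lidar: mass 4+5=9, value 22+5=27
Best: 55 sci.

55 sci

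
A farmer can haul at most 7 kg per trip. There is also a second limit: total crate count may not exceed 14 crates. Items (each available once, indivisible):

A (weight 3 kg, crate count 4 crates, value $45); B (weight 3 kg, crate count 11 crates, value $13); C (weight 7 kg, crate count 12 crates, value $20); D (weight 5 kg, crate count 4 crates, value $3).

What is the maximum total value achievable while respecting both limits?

$45

Feasible sets respecting both limits:
- A: weight 3, crate count 4, value 45
- C: weight 7, crate count 12, value 20
- B: weight 3, crate count 11, value 13
Best: $45.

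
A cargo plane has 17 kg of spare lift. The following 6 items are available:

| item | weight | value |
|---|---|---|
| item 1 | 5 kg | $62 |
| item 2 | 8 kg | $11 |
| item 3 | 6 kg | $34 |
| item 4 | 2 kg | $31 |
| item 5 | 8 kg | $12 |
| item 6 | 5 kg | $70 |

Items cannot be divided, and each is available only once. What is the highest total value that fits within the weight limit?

Check high-value combinations within 17 kg:
- item 1+item 3+item 6: weight 5+6+5=16, value 62+34+70=166
- item 1+item 4+item 6: weight 5+2+5=12, value 62+31+70=163
- item 3+item 4+item 6: weight 6+2+5=13, value 34+31+70=135
- item 1+item 6: weight 5+5=10, value 62+70=132
- item 1+item 3+item 4: weight 5+6+2=13, value 62+34+31=127
Best: $166.

$166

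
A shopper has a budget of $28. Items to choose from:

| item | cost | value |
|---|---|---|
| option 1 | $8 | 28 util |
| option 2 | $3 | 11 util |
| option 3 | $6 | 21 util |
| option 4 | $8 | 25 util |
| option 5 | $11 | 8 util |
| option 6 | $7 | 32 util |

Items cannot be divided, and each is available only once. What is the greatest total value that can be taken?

Check high-value combinations within $28:
- option 1+option 2+option 4+option 6: cost 8+3+8+7=26, value 28+11+25+32=96
- option 1+option 2+option 3+option 6: cost 8+3+6+7=24, value 28+11+21+32=92
- option 2+option 3+option 4+option 6: cost 3+6+8+7=24, value 11+21+25+32=89
- option 1+option 4+option 6: cost 8+8+7=23, value 28+25+32=85
- option 1+option 2+option 3+option 4: cost 8+3+6+8=25, value 28+11+21+25=85
Best: 96 util.

96 util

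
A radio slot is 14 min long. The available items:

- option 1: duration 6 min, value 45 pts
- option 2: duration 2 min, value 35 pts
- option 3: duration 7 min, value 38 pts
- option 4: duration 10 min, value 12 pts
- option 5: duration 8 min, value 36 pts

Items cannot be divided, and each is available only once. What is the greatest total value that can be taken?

Check high-value combinations within 14 min:
- option 1+option 3: duration 6+7=13, value 45+38=83
- option 1+option 5: duration 6+8=14, value 45+36=81
- option 1+option 2: duration 6+2=8, value 45+35=80
- option 2+option 3: duration 2+7=9, value 35+38=73
Best: 83 pts.

83 pts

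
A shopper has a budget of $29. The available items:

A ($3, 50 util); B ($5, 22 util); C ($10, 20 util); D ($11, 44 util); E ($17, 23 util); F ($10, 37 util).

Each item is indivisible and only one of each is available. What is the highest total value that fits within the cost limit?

Check high-value combinations within $29:
- A+B+D+F: cost 3+5+11+10=29, value 50+22+44+37=153
- A+B+C+D: cost 3+5+10+11=29, value 50+22+20+44=136
- A+D+F: cost 3+11+10=24, value 50+44+37=131
Best: 153 util.

153 util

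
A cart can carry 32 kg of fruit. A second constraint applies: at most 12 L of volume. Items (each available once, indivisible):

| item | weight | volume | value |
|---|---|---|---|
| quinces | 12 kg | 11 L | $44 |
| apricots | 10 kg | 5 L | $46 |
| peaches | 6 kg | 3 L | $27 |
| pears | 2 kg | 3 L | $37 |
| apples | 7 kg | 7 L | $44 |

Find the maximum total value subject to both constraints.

$110

Feasible sets respecting both limits:
- apricots+peaches+pears: weight 18, volume 11, value 110
- apricots+apples: weight 17, volume 12, value 90
- apricots+pears: weight 12, volume 8, value 83
Best: $110.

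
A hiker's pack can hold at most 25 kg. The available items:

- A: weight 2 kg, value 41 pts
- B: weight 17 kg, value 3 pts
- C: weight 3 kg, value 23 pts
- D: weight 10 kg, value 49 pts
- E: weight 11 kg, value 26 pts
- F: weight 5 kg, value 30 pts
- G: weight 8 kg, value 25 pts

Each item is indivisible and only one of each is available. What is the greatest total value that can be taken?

145 pts

Check high-value combinations within 25 kg:
- A+D+F+G: weight 2+10+5+8=25, value 41+49+30+25=145
- A+C+D+F: weight 2+3+10+5=20, value 41+23+49+30=143
- A+C+D+G: weight 2+3+10+8=23, value 41+23+49+25=138
- A+D+F: weight 2+10+5=17, value 41+49+30=120
- A+C+E+F: weight 2+3+11+5=21, value 41+23+26+30=120
Best: 145 pts.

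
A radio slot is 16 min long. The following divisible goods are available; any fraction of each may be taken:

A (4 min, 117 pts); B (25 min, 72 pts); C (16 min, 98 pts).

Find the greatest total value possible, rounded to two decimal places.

Take in order of value per unit:
- A (117/4 per unit): all 4 → value 117, running total 117.00
- C (98/16 per unit): 12 of 16 → value 12×98/16 = 73.5000, running total 190.50
Total 190.50.

190.50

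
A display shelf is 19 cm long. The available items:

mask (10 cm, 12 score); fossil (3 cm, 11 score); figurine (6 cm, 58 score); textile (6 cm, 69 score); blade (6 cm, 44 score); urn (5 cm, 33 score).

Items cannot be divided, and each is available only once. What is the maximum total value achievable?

171 score

Check high-value combinations within 19 cm:
- figurine+textile+blade: length 6+6+6=18, value 58+69+44=171
- figurine+textile+urn: length 6+6+5=17, value 58+69+33=160
- textile+blade+urn: length 6+6+5=17, value 69+44+33=146
Best: 171 score.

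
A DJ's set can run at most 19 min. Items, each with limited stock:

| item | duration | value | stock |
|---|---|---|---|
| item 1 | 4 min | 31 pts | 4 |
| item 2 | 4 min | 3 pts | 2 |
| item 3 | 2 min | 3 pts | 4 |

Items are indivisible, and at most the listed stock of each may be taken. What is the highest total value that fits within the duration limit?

127 pts

Best selections within duration 19 and stock limits:
- 4×item 1 + 1×item 3: duration 18, value 127
- 4×item 1: duration 16, value 124
- 3×item 1 + 3×item 3: duration 18, value 102
Best: 127 pts.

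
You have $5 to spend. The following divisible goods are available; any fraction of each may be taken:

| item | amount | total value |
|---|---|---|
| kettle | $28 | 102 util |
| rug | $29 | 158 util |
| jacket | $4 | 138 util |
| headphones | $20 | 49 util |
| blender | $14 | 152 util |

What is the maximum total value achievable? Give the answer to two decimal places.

148.86

Take in order of value per unit:
- jacket (138/4 per unit): all 4 → value 138, running total 138.00
- blender (152/14 per unit): 1 of 14 → value 1×152/14 = 10.8571, running total 148.86
Total 148.86.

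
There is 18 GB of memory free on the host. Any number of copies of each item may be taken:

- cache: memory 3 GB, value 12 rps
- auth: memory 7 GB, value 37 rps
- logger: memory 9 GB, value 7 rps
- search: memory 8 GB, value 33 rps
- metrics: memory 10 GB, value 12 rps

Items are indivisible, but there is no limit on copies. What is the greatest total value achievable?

Best value-per-unit is auth at 37/7; filling with it alone gives 2×37 = 74.
Optimal mix: 1×cache + 2×auth → memory 17, value 86.

86 rps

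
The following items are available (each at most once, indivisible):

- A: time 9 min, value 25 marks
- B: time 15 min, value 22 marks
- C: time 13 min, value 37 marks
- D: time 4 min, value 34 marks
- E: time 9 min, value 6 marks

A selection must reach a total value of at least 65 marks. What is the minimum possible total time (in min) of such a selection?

Subsets with value ≥ 65, sorted by total time:
- C+D: time 17, value 71
- A+D+E: time 22, value 65
Minimum time: 17 min.

17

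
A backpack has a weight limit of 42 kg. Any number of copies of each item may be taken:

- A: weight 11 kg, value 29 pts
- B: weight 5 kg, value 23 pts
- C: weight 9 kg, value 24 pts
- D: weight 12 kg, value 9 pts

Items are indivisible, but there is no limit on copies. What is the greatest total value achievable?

Best value-per-unit is B at 23/5, and filling with it alone uses weight 8×5=40. No mix of the others beats 8×23 = 184.

184 pts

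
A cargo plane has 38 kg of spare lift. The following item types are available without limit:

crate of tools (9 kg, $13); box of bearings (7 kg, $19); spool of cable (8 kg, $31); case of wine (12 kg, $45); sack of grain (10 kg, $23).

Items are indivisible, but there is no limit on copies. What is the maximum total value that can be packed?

$138

Best value-per-unit is spool of cable at 31/8; filling with it alone gives 4×31 = 124.
Optimal mix: 3×spool of cable + 1×case of wine → weight 36, value 138.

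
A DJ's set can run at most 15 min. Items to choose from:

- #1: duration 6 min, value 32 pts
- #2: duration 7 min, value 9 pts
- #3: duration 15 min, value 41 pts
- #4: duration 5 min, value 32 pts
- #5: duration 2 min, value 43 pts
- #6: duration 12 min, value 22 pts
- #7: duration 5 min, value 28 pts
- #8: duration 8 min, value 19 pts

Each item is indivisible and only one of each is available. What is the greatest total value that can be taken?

Check high-value combinations within 15 min:
- #1+#4+#5: duration 6+5+2=13, value 32+32+43=107
- #4+#5+#7: duration 5+2+5=12, value 32+43+28=103
- #1+#5+#7: duration 6+2+5=13, value 32+43+28=103
- #4+#5+#8: duration 5+2+8=15, value 32+43+19=94
- #5+#7+#8: duration 2+5+8=15, value 43+28+19=90
Best: 107 pts.

107 pts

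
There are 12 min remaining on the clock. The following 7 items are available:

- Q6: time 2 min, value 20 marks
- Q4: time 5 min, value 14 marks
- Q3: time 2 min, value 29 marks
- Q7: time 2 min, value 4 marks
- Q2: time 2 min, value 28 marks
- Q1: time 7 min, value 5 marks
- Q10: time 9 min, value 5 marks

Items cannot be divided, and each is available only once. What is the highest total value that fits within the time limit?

91 marks

Check high-value combinations within 12 min:
- Q6+Q4+Q3+Q2: time 2+5+2+2=11, value 20+14+29+28=91
- Q6+Q3+Q7+Q2: time 2+2+2+2=8, value 20+29+4+28=81
- Q6+Q3+Q2: time 2+2+2=6, value 20+29+28=77
- Q4+Q3+Q7+Q2: time 5+2+2+2=11, value 14+29+4+28=75
Best: 91 marks.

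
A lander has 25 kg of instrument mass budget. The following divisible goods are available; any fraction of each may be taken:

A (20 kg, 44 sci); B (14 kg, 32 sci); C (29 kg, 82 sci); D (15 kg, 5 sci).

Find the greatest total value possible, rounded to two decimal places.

70.69

Take in order of value per unit:
- C (82/29 per unit): 25 of 29 → value 25×82/29 = 70.6897, running total 70.69
Total 70.69.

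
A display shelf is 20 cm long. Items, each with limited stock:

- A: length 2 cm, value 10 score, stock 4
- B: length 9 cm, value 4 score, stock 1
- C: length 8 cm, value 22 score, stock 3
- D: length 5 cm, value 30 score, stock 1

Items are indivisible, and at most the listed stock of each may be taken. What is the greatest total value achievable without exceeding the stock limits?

Best selections within length 20 and stock limits:
- 3×A + 1×C + 1×D: length 19, value 82
- 2×A + 1×C + 1×D: length 17, value 72
- 4×A + 1×D: length 13, value 70
Best: 82 score.

82 score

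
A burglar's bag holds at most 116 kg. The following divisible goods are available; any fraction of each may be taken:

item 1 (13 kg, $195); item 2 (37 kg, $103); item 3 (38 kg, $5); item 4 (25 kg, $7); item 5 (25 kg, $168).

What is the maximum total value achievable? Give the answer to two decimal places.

475.11

Take in order of value per unit:
- item 1 (195/13 per unit): all 13 → value 195, running total 195.00
- item 5 (168/25 per unit): all 25 → value 168, running total 363.00
- item 2 (103/37 per unit): all 37 → value 103, running total 466.00
- item 4 (7/25 per unit): all 25 → value 7, running total 473.00
- item 3 (5/38 per unit): 16 of 38 → value 16×5/38 = 2.1053, running total 475.11
Total 475.11.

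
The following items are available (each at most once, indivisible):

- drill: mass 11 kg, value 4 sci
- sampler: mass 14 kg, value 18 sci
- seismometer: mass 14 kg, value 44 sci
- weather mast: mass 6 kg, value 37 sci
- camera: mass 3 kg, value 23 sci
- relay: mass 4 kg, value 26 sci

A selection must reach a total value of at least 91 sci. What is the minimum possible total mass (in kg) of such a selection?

Subsets with value ≥ 91, sorted by total mass:
- seismometer+camera+relay: mass 21, value 93
- seismometer+weather mast+camera: mass 23, value 104
- seismometer+weather mast+relay: mass 24, value 107
- seismometer+weather mast+camera+relay: mass 27, value 130
Minimum mass: 21 kg.

21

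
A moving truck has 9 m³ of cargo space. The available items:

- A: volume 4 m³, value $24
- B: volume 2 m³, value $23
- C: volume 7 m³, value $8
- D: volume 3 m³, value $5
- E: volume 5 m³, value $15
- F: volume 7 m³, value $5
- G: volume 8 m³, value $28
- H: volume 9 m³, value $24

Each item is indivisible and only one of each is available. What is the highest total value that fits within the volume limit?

This is a 0/1 knapsack; check combinations near the capacity.
- A+B+D: volume 4+2+3=9, value 24+23+5=52
- A+B: volume 4+2=6, value 24+23=47
- A+E: volume 4+5=9, value 24+15=39
- B+E: volume 2+5=7, value 23+15=38
Best: $52.

$52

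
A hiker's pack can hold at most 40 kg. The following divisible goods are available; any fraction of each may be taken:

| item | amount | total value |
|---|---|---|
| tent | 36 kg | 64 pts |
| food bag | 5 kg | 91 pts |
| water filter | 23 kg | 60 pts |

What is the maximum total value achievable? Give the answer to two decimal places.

Take in order of value per unit:
- food bag (91/5 per unit): all 5 → value 91, running total 91.00
- water filter (60/23 per unit): all 23 → value 60, running total 151.00
- tent (64/36 per unit): 12 of 36 → value 12×64/36 = 21.3333, running total 172.33
Total 172.33.

172.33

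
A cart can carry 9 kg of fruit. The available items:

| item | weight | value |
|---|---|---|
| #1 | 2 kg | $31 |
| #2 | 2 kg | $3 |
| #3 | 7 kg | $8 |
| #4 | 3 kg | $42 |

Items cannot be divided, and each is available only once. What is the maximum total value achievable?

$76

Check high-value combinations within 9 kg:
- #1+#2+#4: weight 2+2+3=7, value 31+3+42=76
- #1+#4: weight 2+3=5, value 31+42=73
- #2+#4: weight 2+3=5, value 3+42=45
- #4: weight 3, value 42
Best: $76.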